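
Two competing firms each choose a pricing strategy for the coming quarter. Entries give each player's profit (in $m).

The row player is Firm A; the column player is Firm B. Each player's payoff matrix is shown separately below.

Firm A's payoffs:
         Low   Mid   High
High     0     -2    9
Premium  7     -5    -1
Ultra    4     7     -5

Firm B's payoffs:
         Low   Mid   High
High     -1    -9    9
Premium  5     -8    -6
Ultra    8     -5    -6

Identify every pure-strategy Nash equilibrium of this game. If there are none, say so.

Pure-strategy Nash equilibria: (High, High); (Premium, Low)

(High, Low): Firm A can switch to Premium (0 → 7). Not NE.
(High, Mid): Firm A can switch to Ultra (-2 → 7). Not NE.
(High, High): Firm A gets 9, best alternative -1; Firm B gets 9, best alternative -1. No profitable deviation — NE.
(Premium, Low): Firm A gets 7, best alternative 4; Firm B gets 5, best alternative -6. No profitable deviation — NE.
(Premium, Mid): Firm A can switch to High (-5 → -2). Not NE.
(Premium, High): Firm A can switch to High (-1 → 9). Not NE.
(Ultra, Low): Firm A can switch to Premium (4 → 7). Not NE.
(Ultra, Mid): Firm B can switch to Low (-5 → 8). Not NE.
(Ultra, High): Firm A can switch to High (-5 → 9). Not NE.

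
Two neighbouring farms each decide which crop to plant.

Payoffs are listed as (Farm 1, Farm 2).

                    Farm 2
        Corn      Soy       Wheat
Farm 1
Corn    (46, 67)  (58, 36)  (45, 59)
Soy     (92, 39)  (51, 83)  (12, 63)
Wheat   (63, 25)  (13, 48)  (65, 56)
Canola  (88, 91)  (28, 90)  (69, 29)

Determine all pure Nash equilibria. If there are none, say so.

There is no pure-strategy Nash equilibrium.

Farm 1 against Corn: payoffs 46, 92, 63, 88 → best response Soy.
Farm 1 against Soy: payoffs 58, 51, 13, 28 → best response Corn.
Farm 1 against Wheat: payoffs 45, 12, 65, 69 → best response Canola.
Farm 2 against Corn: payoffs 67, 36, 59 → best response Corn.
Farm 2 against Soy: payoffs 39, 83, 63 → best response Soy.
Farm 2 against Wheat: payoffs 25, 48, 56 → best response Wheat.
Farm 2 against Canola: payoffs 91, 90, 29 → best response Corn.
No profile is a mutual best response for all players.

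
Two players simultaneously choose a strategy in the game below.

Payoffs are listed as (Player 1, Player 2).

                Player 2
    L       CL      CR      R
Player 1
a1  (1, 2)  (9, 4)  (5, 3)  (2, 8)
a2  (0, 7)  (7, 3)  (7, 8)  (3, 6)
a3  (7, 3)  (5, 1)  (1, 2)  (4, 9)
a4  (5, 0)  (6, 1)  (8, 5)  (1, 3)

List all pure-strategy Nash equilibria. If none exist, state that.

Player 1 against L: payoffs 1, 0, 7, 5 → best response a3.
Player 1 against CL: payoffs 9, 7, 5, 6 → best response a1.
Player 1 against CR: payoffs 5, 7, 1, 8 → best response a4.
Player 1 against R: payoffs 2, 3, 4, 1 → best response a3.
Player 2 against a1: payoffs 2, 4, 3, 8 → best response R.
Player 2 against a2: payoffs 7, 3, 8, 6 → best response CR.
Player 2 against a3: payoffs 3, 1, 2, 9 → best response R.
Player 2 against a4: payoffs 0, 1, 5, 3 → best response CR.
Mutual best responses: (a3, R); (a4, CR).

The pure Nash equilibria are (a3, R); (a4, CR).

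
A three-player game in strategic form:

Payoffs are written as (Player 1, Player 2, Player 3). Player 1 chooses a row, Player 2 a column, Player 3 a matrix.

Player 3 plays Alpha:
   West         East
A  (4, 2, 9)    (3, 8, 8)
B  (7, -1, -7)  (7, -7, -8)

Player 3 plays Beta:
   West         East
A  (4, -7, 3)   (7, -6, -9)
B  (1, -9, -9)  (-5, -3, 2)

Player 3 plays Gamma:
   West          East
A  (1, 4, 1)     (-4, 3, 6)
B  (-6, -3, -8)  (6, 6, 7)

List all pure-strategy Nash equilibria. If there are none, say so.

Pure-strategy Nash equilibria: (B, West, Alpha), (B, East, Gamma)

For each strategy profile, look for a profitable unilateral deviation.
(A, West, Alpha): Player 1 can switch to B (4 → 7). Not NE.
(A, West, Beta): Player 2 can switch to East (-7 → -6). Not NE.
(A, West, Gamma): Player 3 can switch to Alpha (1 → 9). Not NE.
(A, East, Alpha): Player 1 can switch to B (3 → 7). Not NE.
(A, East, Beta): Player 3 can switch to Alpha (-9 → 8). Not NE.
(A, East, Gamma): Player 1 can switch to B (-4 → 6). Not NE.
(B, West, Alpha): Player 1 gets 7, best alternative 4; Player 2 gets -1, best alternative -7; Player 3 gets -7, best alternative -8. No profitable deviation — NE.
(B, East, Gamma): Player 1 gets 6, best alternative -4; Player 2 gets 6, best alternative -3; Player 3 gets 7, best alternative 2. No profitable deviation — NE.
(The remaining 4 profiles each have a profitable deviation by the same check.)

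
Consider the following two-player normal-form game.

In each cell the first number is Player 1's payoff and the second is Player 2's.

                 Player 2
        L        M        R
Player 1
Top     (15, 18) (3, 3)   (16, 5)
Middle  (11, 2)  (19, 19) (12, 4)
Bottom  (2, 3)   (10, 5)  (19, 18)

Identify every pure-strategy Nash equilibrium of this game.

Pure-strategy Nash equilibria: (Top, L), (Middle, M), (Bottom, R)

Mark each player's best response to every combination of opponents' strategies; a profile where every player is best-responding is a pure Nash equilibrium.
Player 1 against L: payoffs 15, 11, 2 → best response Top.
Player 1 against M: payoffs 3, 19, 10 → best response Middle.
Player 1 against R: payoffs 16, 12, 19 → best response Bottom.
Player 2 against Top: payoffs 18, 3, 5 → best response L.
Player 2 against Middle: payoffs 2, 19, 4 → best response M.
Player 2 against Bottom: payoffs 3, 5, 18 → best response R.
Mutual best responses: (Top, L); (Middle, M); (Bottom, R).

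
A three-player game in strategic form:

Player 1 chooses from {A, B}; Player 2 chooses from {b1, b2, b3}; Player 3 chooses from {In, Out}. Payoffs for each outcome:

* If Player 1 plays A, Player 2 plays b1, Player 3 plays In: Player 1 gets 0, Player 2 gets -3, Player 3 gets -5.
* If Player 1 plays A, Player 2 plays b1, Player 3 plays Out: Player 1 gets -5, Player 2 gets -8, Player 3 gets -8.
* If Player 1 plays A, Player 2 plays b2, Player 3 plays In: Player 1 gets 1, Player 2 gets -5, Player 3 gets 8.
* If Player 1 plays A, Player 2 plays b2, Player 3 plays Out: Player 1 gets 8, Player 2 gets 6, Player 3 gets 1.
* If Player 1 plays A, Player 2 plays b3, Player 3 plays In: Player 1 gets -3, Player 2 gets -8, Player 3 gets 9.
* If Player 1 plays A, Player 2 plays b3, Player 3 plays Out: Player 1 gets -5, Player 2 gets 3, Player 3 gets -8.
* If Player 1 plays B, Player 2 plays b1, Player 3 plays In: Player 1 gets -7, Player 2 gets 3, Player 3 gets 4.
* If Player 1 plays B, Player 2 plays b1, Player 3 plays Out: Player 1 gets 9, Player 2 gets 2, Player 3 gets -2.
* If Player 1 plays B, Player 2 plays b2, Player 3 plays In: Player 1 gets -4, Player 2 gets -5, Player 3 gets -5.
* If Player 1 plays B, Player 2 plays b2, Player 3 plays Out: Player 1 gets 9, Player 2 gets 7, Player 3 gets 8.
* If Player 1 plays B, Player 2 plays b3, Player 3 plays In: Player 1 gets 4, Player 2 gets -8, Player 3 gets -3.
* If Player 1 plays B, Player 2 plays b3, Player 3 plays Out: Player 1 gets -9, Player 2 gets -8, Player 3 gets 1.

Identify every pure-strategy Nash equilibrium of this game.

(A, b1, In), (B, b2, Out)

Player 1 against (b1, In): payoffs 0, -7 → best response A.
Player 1 against (b1, Out): payoffs -5, 9 → best response B.
Player 1 against (b2, In): payoffs 1, -4 → best response A.
Player 1 against (b2, Out): payoffs 8, 9 → best response B.
Player 1 against (b3, In): payoffs -3, 4 → best response B.
Player 1 against (b3, Out): payoffs -5, -9 → best response A.
Player 2 against (A, In): payoffs -3, -5, -8 → best response b1.
Player 2 against (A, Out): payoffs -8, 6, 3 → best response b2.
Player 2 against (B, In): payoffs 3, -5, -8 → best response b1.
Player 2 against (B, Out): payoffs 2, 7, -8 → best response b2.
Player 3 against (A, b1): payoffs -5, -8 → best response In.
Player 3 against (A, b2): payoffs 8, 1 → best response In.
Player 3 against (A, b3): payoffs 9, -8 → best response In.
Player 3 against (B, b1): payoffs 4, -2 → best response In.
Player 3 against (B, b2): payoffs -5, 8 → best response Out.
Player 3 against (B, b3): payoffs -3, 1 → best response Out.
Mutual best responses: (A, b1, In); (B, b2, Out).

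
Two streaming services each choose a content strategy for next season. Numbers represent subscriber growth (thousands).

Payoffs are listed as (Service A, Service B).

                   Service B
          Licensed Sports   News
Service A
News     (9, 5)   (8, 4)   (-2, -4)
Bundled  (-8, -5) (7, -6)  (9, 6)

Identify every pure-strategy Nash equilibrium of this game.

Pure-strategy Nash equilibria: (News, Licensed), (Bundled, News)

For each strategy profile, look for a profitable unilateral deviation.
(News, Licensed): Service A gets 9, best alternative -8; Service B gets 5, best alternative 4. No profitable deviation — NE.
(News, Sports): Service B can switch to Licensed (4 → 5). Not NE.
(News, News): Service A can switch to Bundled (-2 → 9). Not NE.
(Bundled, Licensed): Service A can switch to News (-8 → 9). Not NE.
(Bundled, Sports): Service A can switch to News (7 → 8). Not NE.
(Bundled, News): Service A gets 9, best alternative -2; Service B gets 6, best alternative -5. No profitable deviation — NE.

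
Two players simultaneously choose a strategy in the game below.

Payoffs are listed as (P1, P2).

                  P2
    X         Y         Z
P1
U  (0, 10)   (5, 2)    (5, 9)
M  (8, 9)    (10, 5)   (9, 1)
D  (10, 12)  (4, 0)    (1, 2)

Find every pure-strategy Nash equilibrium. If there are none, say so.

(D, X)

P1 against X: payoffs 0, 8, 10 → best response D.
P1 against Y: payoffs 5, 10, 4 → best response M.
P1 against Z: payoffs 5, 9, 1 → best response M.
P2 against U: payoffs 10, 2, 9 → best response X.
P2 against M: payoffs 9, 5, 1 → best response X.
P2 against D: payoffs 12, 0, 2 → best response X.
Mutual best responses: (D, X).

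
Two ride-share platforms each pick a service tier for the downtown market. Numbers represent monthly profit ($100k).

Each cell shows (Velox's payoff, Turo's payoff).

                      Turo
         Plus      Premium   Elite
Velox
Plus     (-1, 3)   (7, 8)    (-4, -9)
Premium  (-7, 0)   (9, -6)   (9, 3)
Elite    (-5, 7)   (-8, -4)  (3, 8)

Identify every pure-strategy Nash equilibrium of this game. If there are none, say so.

For each player, find the best response to each opponent profile; mutual best responses are the pure NE.
Velox against Plus: payoffs -1, -7, -5 → best response Plus.
Velox against Premium: payoffs 7, 9, -8 → best response Premium.
Velox against Elite: payoffs -4, 9, 3 → best response Premium.
Turo against Plus: payoffs 3, 8, -9 → best response Premium.
Turo against Premium: payoffs 0, -6, 3 → best response Elite.
Turo against Elite: payoffs 7, -4, 8 → best response Elite.
Mutual best responses: (Premium, Elite).

Pure NE: (Premium, Elite)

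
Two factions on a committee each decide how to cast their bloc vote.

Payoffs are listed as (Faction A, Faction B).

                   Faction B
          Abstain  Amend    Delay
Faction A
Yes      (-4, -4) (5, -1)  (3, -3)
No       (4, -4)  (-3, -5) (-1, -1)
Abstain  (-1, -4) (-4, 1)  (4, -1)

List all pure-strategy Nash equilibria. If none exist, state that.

Pure NE: (Yes, Amend)

(Yes, Abstain): Faction A can switch to No (-4 → 4). Not NE.
(Yes, Amend): Faction A gets 5, best alternative -3; Faction B gets -1, best alternative -3. No profitable deviation — NE.
(Yes, Delay): Faction A can switch to Abstain (3 → 4). Not NE.
(No, Abstain): Faction B can switch to Delay (-4 → -1). Not NE.
(No, Amend): Faction A can switch to Yes (-3 → 5). Not NE.
(No, Delay): Faction A can switch to Yes (-1 → 3). Not NE.
(Abstain, Abstain): Faction A can switch to No (-1 → 4). Not NE.
(The remaining 2 profiles each have a profitable deviation by the same check.)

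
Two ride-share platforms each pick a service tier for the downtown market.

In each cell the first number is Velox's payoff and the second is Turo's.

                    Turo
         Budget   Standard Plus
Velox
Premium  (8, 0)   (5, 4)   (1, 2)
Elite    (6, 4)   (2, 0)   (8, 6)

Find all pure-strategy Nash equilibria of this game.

(Premium, Budget): Turo can switch to Standard (0 → 4). Not NE.
(Premium, Standard): Velox gets 5, best alternative 2; Turo gets 4, best alternative 2. No profitable deviation — NE.
(Premium, Plus): Velox can switch to Elite (1 → 8). Not NE.
(Elite, Budget): Velox can switch to Premium (6 → 8). Not NE.
(Elite, Standard): Velox can switch to Premium (2 → 5). Not NE.
(Elite, Plus): Velox gets 8, best alternative 1; Turo gets 6, best alternative 4. No profitable deviation — NE.

Pure-strategy Nash equilibria: (Premium, Standard); (Elite, Plus)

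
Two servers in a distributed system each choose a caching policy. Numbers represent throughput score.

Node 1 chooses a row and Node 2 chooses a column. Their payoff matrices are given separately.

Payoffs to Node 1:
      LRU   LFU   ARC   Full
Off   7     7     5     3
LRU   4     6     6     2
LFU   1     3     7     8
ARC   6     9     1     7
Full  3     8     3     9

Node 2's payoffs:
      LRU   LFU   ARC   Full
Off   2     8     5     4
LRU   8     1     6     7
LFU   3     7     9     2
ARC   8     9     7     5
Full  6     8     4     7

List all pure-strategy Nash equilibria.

Pure-strategy Nash equilibria: (LFU, ARC) and (ARC, LFU)

Node 1 against LRU: payoffs 7, 4, 1, 6, 3 → best response Off.
Node 1 against LFU: payoffs 7, 6, 3, 9, 8 → best response ARC.
Node 1 against ARC: payoffs 5, 6, 7, 1, 3 → best response LFU.
Node 1 against Full: payoffs 3, 2, 8, 7, 9 → best response Full.
Node 2 against Off: payoffs 2, 8, 5, 4 → best response LFU.
Node 2 against LRU: payoffs 8, 1, 6, 7 → best response LRU.
Node 2 against LFU: payoffs 3, 7, 9, 2 → best response ARC.
Node 2 against ARC: payoffs 8, 9, 7, 5 → best response LFU.
Node 2 against Full: payoffs 6, 8, 4, 7 → best response LFU.
Mutual best responses: (LFU, ARC); (ARC, LFU).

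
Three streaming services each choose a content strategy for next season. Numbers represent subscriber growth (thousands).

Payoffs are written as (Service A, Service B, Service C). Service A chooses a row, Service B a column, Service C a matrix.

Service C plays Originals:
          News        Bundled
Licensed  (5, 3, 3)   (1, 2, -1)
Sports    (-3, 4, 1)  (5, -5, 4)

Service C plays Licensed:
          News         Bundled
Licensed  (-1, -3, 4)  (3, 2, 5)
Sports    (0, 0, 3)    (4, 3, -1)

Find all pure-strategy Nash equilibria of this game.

none

Service A against (News, Originals): payoffs 5, -3 → best response Licensed.
Service A against (News, Licensed): payoffs -1, 0 → best response Sports.
Service A against (Bundled, Originals): payoffs 1, 5 → best response Sports.
Service A against (Bundled, Licensed): payoffs 3, 4 → best response Sports.
Service B against (Licensed, Originals): payoffs 3, 2 → best response News.
Service B against (Licensed, Licensed): payoffs -3, 2 → best response Bundled.
Service B against (Sports, Originals): payoffs 4, -5 → best response News.
Service B against (Sports, Licensed): payoffs 0, 3 → best response Bundled.
Service C against (Licensed, News): payoffs 3, 4 → best response Licensed.
Service C against (Licensed, Bundled): payoffs -1, 5 → best response Licensed.
Service C against (Sports, News): payoffs 1, 3 → best response Licensed.
Service C against (Sports, Bundled): payoffs 4, -1 → best response Originals.
No profile is a mutual best response for all players.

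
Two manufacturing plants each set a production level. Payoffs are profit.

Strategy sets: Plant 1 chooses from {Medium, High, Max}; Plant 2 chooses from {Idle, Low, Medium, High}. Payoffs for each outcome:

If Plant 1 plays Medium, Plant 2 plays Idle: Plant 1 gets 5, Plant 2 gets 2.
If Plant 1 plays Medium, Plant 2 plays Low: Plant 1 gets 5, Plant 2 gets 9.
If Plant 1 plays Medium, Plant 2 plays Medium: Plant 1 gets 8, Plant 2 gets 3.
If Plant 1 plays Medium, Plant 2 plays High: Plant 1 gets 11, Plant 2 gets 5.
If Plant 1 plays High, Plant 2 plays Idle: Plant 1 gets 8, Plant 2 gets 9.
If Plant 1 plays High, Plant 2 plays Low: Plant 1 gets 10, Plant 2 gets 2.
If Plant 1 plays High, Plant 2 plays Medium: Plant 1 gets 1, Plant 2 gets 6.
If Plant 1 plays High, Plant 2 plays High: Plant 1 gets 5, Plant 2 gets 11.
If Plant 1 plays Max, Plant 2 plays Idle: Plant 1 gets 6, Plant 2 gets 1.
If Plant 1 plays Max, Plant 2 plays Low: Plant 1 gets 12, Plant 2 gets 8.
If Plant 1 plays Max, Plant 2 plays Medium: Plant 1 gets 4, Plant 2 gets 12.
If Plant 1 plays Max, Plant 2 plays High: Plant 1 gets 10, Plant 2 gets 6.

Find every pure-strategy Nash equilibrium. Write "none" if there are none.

For each strategy profile, look for a profitable unilateral deviation.
(Medium, Idle): Plant 1 can switch to High (5 → 8). Not NE.
(Medium, Low): Plant 1 can switch to High (5 → 10). Not NE.
(Medium, Medium): Plant 2 can switch to Low (3 → 9). Not NE.
(Medium, High): Plant 2 can switch to Low (5 → 9). Not NE.
(High, Idle): Plant 2 can switch to High (9 → 11). Not NE.
(High, Low): Plant 1 can switch to Max (10 → 12). Not NE.
(High, Medium): Plant 1 can switch to Medium (1 → 8). Not NE.
(High, High): Plant 1 can switch to Medium (5 → 11). Not NE.
(Max, Idle): Plant 1 can switch to High (6 → 8). Not NE.
(Max, Low): Plant 2 can switch to Medium (8 → 12). Not NE.
(Max, Medium): Plant 1 can switch to Medium (4 → 8). Not NE.
(Max, High): Plant 1 can switch to Medium (10 → 11). Not NE.

No pure-strategy Nash equilibrium.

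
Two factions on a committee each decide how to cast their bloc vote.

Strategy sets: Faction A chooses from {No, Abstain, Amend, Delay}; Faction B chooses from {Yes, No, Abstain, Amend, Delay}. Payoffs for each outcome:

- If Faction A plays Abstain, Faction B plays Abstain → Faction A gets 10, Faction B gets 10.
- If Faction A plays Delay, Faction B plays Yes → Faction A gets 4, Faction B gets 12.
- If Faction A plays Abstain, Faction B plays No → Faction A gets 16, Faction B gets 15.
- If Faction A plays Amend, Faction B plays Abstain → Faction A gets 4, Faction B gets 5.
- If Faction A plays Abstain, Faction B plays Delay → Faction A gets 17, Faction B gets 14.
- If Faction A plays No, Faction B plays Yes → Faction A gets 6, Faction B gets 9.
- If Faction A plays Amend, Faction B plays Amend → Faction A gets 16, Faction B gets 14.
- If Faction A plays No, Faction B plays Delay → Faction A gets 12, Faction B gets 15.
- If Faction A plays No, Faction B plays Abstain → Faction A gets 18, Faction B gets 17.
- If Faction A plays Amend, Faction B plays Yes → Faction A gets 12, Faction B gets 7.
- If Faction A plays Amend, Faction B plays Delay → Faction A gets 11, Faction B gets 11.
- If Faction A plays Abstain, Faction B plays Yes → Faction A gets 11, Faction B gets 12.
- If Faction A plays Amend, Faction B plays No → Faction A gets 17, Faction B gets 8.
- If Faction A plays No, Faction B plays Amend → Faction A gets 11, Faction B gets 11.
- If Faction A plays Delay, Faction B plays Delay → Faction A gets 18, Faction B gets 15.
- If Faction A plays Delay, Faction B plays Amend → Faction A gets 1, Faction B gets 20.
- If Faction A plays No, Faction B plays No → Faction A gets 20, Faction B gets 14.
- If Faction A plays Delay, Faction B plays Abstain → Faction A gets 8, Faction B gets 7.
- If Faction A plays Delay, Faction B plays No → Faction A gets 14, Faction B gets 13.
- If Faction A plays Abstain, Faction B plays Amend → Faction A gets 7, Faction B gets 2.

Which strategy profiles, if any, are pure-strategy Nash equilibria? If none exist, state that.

Faction A against Yes: payoffs 6, 11, 12, 4 → best response Amend.
Faction A against No: payoffs 20, 16, 17, 14 → best response No.
Faction A against Abstain: payoffs 18, 10, 4, 8 → best response No.
Faction A against Amend: payoffs 11, 7, 16, 1 → best response Amend.
Faction A against Delay: payoffs 12, 17, 11, 18 → best response Delay.
Faction B against No: payoffs 9, 14, 17, 11, 15 → best response Abstain.
Faction B against Abstain: payoffs 12, 15, 10, 2, 14 → best response No.
Faction B against Amend: payoffs 7, 8, 5, 14, 11 → best response Amend.
Faction B against Delay: payoffs 12, 13, 7, 20, 15 → best response Amend.
Mutual best responses: (No, Abstain); (Amend, Amend).

Pure-strategy Nash equilibria: (No, Abstain), (Amend, Amend)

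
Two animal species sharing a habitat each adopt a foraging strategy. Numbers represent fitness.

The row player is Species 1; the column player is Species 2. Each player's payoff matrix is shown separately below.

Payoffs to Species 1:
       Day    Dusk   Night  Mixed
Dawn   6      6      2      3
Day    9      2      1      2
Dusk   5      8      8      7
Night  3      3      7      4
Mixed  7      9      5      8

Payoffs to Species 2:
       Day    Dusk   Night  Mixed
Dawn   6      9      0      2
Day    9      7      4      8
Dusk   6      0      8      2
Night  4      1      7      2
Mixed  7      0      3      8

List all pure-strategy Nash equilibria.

(Day, Day), (Dusk, Night), (Mixed, Mixed)

(Dawn, Day): Species 1 can switch to Day (6 → 9). Not NE.
(Dawn, Dusk): Species 1 can switch to Dusk (6 → 8). Not NE.
(Dawn, Night): Species 1 can switch to Dusk (2 → 8). Not NE.
(Dawn, Mixed): Species 1 can switch to Dusk (3 → 7). Not NE.
(Day, Day): Species 1 gets 9, best alternative 7; Species 2 gets 9, best alternative 8. No profitable deviation — NE.
(Day, Dusk): Species 1 can switch to Dawn (2 → 6). Not NE.
(Day, Night): Species 1 can switch to Dawn (1 → 2). Not NE.
(Day, Mixed): Species 1 can switch to Dawn (2 → 3). Not NE.
(Dusk, Day): Species 1 can switch to Dawn (5 → 6). Not NE.
(Dusk, Dusk): Species 1 can switch to Mixed (8 → 9). Not NE.
(Dusk, Night): Species 1 gets 8, best alternative 7; Species 2 gets 8, best alternative 6. No profitable deviation — NE.
(Dusk, Mixed): Species 1 can switch to Mixed (7 → 8). Not NE.
(Mixed, Mixed): Species 1 gets 8, best alternative 7; Species 2 gets 8, best alternative 7. No profitable deviation — NE.
(The remaining 7 profiles each have a profitable deviation by the same check.)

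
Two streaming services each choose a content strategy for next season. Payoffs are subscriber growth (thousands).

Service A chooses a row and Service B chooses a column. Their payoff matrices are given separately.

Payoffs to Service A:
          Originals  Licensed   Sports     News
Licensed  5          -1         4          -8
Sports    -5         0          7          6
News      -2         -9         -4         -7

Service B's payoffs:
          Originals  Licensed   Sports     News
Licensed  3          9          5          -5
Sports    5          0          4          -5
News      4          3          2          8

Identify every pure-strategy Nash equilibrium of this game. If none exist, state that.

(Licensed, Originals): Service B can switch to Licensed (3 → 9). Not NE.
(Licensed, Licensed): Service A can switch to Sports (-1 → 0). Not NE.
(Licensed, Sports): Service A can switch to Sports (4 → 7). Not NE.
(Licensed, News): Service A can switch to Sports (-8 → 6). Not NE.
(Sports, Originals): Service A can switch to Licensed (-5 → 5). Not NE.
(Sports, Licensed): Service B can switch to Originals (0 → 5). Not NE.
(Sports, Sports): Service B can switch to Originals (4 → 5). Not NE.
(Sports, News): Service B can switch to Originals (-5 → 5). Not NE.
(News, Originals): Service A can switch to Licensed (-2 → 5). Not NE.
(News, Licensed): Service A can switch to Licensed (-9 → -1). Not NE.
(The remaining 2 profiles each have a profitable deviation by the same check.)

This game has no pure Nash equilibrium.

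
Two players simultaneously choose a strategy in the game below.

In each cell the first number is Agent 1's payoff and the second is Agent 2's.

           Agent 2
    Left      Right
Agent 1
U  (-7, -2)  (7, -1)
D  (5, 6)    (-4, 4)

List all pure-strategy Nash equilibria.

For each strategy profile, look for a profitable unilateral deviation.
(U, Left): Agent 1 can switch to D (-7 → 5). Not NE.
(U, Right): Agent 1 gets 7, best alternative -4; Agent 2 gets -1, best alternative -2. No profitable deviation — NE.
(D, Left): Agent 1 gets 5, best alternative -7; Agent 2 gets 6, best alternative 4. No profitable deviation — NE.
(D, Right): Agent 1 can switch to U (-4 → 7). Not NE.

(U, Right); (D, Left)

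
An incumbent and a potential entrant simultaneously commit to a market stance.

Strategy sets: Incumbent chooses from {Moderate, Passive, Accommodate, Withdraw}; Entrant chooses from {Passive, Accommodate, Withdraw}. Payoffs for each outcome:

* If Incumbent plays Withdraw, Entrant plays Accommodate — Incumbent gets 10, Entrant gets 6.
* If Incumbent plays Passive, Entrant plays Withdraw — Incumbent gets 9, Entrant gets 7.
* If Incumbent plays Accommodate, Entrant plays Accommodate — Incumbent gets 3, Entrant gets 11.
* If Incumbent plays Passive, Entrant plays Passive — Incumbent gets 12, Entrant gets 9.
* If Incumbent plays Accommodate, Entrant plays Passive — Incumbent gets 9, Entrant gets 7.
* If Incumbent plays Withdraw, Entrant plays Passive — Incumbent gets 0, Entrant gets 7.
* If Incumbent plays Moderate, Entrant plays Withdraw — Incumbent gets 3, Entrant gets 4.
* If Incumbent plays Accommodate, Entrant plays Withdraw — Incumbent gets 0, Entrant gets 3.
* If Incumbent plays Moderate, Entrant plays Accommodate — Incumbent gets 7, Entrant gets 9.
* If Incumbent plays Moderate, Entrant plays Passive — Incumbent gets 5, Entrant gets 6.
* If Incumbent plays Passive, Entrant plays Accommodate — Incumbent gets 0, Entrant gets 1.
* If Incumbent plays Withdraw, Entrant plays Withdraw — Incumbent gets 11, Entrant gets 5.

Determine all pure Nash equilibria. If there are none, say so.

Mark each player's best response to every combination of opponents' strategies; a profile where every player is best-responding is a pure Nash equilibrium.
Incumbent against Passive: payoffs 5, 12, 9, 0 → best response Passive.
Incumbent against Accommodate: payoffs 7, 0, 3, 10 → best response Withdraw.
Incumbent against Withdraw: payoffs 3, 9, 0, 11 → best response Withdraw.
Entrant against Moderate: payoffs 6, 9, 4 → best response Accommodate.
Entrant against Passive: payoffs 9, 1, 7 → best response Passive.
Entrant against Accommodate: payoffs 7, 11, 3 → best response Accommodate.
Entrant against Withdraw: payoffs 7, 6, 5 → best response Passive.
Mutual best responses: (Passive, Passive).

Pure NE: (Passive, Passive)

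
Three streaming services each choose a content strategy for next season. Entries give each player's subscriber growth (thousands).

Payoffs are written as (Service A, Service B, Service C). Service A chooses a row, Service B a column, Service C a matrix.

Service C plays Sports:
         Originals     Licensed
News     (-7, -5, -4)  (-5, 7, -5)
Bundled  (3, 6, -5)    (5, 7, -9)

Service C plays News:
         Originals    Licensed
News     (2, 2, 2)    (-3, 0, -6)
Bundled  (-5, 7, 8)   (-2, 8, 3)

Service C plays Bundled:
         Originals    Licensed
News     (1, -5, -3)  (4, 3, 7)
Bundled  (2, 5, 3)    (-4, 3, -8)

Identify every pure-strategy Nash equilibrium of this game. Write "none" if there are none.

(News, Originals, News) and (News, Licensed, Bundled) and (Bundled, Licensed, News)

(News, Originals, Sports): Service A can switch to Bundled (-7 → 3). Not NE.
(News, Originals, News): Service A gets 2, best alternative -5; Service B gets 2, best alternative 0; Service C gets 2, best alternative -3. No profitable deviation — NE.
(News, Originals, Bundled): Service A can switch to Bundled (1 → 2). Not NE.
(News, Licensed, Sports): Service A can switch to Bundled (-5 → 5). Not NE.
(News, Licensed, News): Service A can switch to Bundled (-3 → -2). Not NE.
(News, Licensed, Bundled): Service A gets 4, best alternative -4; Service B gets 3, best alternative -5; Service C gets 7, best alternative -5. No profitable deviation — NE.
(Bundled, Originals, Sports): Service B can switch to Licensed (6 → 7). Not NE.
(Bundled, Originals, News): Service A can switch to News (-5 → 2). Not NE.
(Bundled, Originals, Bundled): Service C can switch to News (3 → 8). Not NE.
(Bundled, Licensed, Sports): Service C can switch to News (-9 → 3). Not NE.
(Bundled, Licensed, News): Service A gets -2, best alternative -3; Service B gets 8, best alternative 7; Service C gets 3, best alternative -8. No profitable deviation — NE.
(The remaining 1 profile has a profitable deviation by the same check.)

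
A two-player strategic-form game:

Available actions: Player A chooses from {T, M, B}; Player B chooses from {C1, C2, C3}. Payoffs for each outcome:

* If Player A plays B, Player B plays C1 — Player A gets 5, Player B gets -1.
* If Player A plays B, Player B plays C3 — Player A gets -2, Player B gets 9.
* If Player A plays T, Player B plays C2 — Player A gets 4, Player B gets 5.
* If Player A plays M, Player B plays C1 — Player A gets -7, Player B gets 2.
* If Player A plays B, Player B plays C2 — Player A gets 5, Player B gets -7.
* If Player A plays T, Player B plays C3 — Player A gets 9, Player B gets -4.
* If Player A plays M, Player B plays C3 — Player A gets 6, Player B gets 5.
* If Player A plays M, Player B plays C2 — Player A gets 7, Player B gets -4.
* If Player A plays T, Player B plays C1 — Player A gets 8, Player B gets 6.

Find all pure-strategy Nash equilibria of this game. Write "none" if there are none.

The unique pure-strategy Nash equilibrium is (T, C1).

Check each profile: it is a Nash equilibrium iff no player can strictly gain by switching unilaterally.
(T, C1): Player A gets 8, best alternative 5; Player B gets 6, best alternative 5. No profitable deviation — NE.
(T, C2): Player A can switch to M (4 → 7). Not NE.
(T, C3): Player B can switch to C1 (-4 → 6). Not NE.
(M, C1): Player A can switch to T (-7 → 8). Not NE.
(M, C2): Player B can switch to C1 (-4 → 2). Not NE.
(M, C3): Player A can switch to T (6 → 9). Not NE.
(B, C1): Player A can switch to T (5 → 8). Not NE.
(B, C2): Player A can switch to M (5 → 7). Not NE.
(B, C3): Player A can switch to T (-2 → 9). Not NE.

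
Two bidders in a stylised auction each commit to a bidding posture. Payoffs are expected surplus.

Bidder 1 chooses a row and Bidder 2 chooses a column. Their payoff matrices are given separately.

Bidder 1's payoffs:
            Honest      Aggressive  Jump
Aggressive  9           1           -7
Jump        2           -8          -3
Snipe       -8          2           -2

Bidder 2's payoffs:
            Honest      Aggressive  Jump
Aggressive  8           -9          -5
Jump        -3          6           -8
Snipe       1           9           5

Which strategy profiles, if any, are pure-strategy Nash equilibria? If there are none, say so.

(Aggressive, Honest) and (Snipe, Aggressive)

Bidder 1 against Honest: payoffs 9, 2, -8 → best response Aggressive.
Bidder 1 against Aggressive: payoffs 1, -8, 2 → best response Snipe.
Bidder 1 against Jump: payoffs -7, -3, -2 → best response Snipe.
Bidder 2 against Aggressive: payoffs 8, -9, -5 → best response Honest.
Bidder 2 against Jump: payoffs -3, 6, -8 → best response Aggressive.
Bidder 2 against Snipe: payoffs 1, 9, 5 → best response Aggressive.
Mutual best responses: (Aggressive, Honest); (Snipe, Aggressive).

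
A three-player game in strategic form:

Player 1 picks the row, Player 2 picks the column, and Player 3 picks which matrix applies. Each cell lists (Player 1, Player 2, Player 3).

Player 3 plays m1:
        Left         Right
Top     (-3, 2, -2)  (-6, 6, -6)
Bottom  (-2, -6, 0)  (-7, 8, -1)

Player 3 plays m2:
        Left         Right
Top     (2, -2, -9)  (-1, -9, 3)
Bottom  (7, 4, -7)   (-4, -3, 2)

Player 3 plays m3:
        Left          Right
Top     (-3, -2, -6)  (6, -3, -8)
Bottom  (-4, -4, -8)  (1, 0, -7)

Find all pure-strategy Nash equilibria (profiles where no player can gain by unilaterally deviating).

For each strategy profile, look for a profitable unilateral deviation.
(Top, Left, m1): Player 1 can switch to Bottom (-3 → -2). Not NE.
(Top, Left, m2): Player 1 can switch to Bottom (2 → 7). Not NE.
(Top, Left, m3): Player 3 can switch to m1 (-6 → -2). Not NE.
(Top, Right, m1): Player 3 can switch to m2 (-6 → 3). Not NE.
(Top, Right, m2): Player 2 can switch to Left (-9 → -2). Not NE.
(Top, Right, m3): Player 2 can switch to Left (-3 → -2). Not NE.
(The remaining 6 profiles each have a profitable deviation by the same check.)

No pure-strategy Nash equilibrium.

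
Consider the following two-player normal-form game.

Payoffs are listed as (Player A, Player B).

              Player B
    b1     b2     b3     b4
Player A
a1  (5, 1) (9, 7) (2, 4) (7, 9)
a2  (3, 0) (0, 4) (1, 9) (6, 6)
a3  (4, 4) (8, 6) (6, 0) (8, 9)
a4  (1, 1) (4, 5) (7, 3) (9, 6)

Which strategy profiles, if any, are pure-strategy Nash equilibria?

The unique pure-strategy Nash equilibrium is (a4, b4).

Player A against b1: payoffs 5, 3, 4, 1 → best response a1.
Player A against b2: payoffs 9, 0, 8, 4 → best response a1.
Player A against b3: payoffs 2, 1, 6, 7 → best response a4.
Player A against b4: payoffs 7, 6, 8, 9 → best response a4.
Player B against a1: payoffs 1, 7, 4, 9 → best response b4.
Player B against a2: payoffs 0, 4, 9, 6 → best response b3.
Player B against a3: payoffs 4, 6, 0, 9 → best response b4.
Player B against a4: payoffs 1, 5, 3, 6 → best response b4.
Mutual best responses: (a4, b4).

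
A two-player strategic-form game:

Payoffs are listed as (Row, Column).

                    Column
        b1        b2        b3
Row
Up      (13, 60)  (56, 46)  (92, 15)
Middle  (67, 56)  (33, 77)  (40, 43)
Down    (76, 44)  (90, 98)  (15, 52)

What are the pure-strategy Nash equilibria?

The unique pure-strategy Nash equilibrium is (Down, b2).

Row against b1: payoffs 13, 67, 76 → best response Down.
Row against b2: payoffs 56, 33, 90 → best response Down.
Row against b3: payoffs 92, 40, 15 → best response Up.
Column against Up: payoffs 60, 46, 15 → best response b1.
Column against Middle: payoffs 56, 77, 43 → best response b2.
Column against Down: payoffs 44, 98, 52 → best response b2.
Mutual best responses: (Down, b2).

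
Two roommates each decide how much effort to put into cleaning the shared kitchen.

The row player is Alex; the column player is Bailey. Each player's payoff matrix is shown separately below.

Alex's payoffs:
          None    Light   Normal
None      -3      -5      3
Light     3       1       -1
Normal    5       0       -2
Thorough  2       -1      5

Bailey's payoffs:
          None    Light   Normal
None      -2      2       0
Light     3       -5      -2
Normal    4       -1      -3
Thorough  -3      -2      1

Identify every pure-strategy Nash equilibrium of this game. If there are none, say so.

Mark each player's best response to every combination of opponents' strategies; a profile where every player is best-responding is a pure Nash equilibrium.
Alex against None: payoffs -3, 3, 5, 2 → best response Normal.
Alex against Light: payoffs -5, 1, 0, -1 → best response Light.
Alex against Normal: payoffs 3, -1, -2, 5 → best response Thorough.
Bailey against None: payoffs -2, 2, 0 → best response Light.
Bailey against Light: payoffs 3, -5, -2 → best response None.
Bailey against Normal: payoffs 4, -1, -3 → best response None.
Bailey against Thorough: payoffs -3, -2, 1 → best response Normal.
Mutual best responses: (Normal, None); (Thorough, Normal).

The pure Nash equilibria are (Normal, None); (Thorough, Normal).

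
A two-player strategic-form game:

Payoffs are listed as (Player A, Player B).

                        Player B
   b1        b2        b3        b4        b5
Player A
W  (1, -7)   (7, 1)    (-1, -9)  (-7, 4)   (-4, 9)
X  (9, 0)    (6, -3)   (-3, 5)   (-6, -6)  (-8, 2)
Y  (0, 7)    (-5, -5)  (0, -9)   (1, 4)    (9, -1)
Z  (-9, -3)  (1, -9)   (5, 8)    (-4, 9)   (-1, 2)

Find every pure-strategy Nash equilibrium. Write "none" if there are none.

Mark each player's best response to every combination of opponents' strategies; a profile where every player is best-responding is a pure Nash equilibrium.
Player A against b1: payoffs 1, 9, 0, -9 → best response X.
Player A against b2: payoffs 7, 6, -5, 1 → best response W.
Player A against b3: payoffs -1, -3, 0, 5 → best response Z.
Player A against b4: payoffs -7, -6, 1, -4 → best response Y.
Player A against b5: payoffs -4, -8, 9, -1 → best response Y.
Player B against W: payoffs -7, 1, -9, 4, 9 → best response b5.
Player B against X: payoffs 0, -3, 5, -6, 2 → best response b3.
Player B against Y: payoffs 7, -5, -9, 4, -1 → best response b1.
Player B against Z: payoffs -3, -9, 8, 9, 2 → best response b4.
No profile is a mutual best response for all players.

none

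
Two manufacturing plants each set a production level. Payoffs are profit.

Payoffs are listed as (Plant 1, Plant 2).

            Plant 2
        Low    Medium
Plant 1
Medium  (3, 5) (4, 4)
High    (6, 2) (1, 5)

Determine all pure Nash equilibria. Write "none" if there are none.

There is no pure-strategy Nash equilibrium.

Check each profile: it is a Nash equilibrium iff no player can strictly gain by switching unilaterally.
(Medium, Low): Plant 1 can switch to High (3 → 6). Not NE.
(Medium, Medium): Plant 2 can switch to Low (4 → 5). Not NE.
(High, Low): Plant 2 can switch to Medium (2 → 5). Not NE.
(High, Medium): Plant 1 can switch to Medium (1 → 4). Not NE.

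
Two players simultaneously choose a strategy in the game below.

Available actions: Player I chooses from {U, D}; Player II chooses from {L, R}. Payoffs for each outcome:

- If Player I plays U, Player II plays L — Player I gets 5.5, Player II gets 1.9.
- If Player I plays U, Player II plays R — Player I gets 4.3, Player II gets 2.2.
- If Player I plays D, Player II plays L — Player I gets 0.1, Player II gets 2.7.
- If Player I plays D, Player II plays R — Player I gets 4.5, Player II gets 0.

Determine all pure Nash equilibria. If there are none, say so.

Player I against L: payoffs 5.5, 0.1 → best response U.
Player I against R: payoffs 4.3, 4.5 → best response D.
Player II against U: payoffs 1.9, 2.2 → best response R.
Player II against D: payoffs 2.7, 0 → best response L.
No profile is a mutual best response for all players.

No pure-strategy Nash equilibrium.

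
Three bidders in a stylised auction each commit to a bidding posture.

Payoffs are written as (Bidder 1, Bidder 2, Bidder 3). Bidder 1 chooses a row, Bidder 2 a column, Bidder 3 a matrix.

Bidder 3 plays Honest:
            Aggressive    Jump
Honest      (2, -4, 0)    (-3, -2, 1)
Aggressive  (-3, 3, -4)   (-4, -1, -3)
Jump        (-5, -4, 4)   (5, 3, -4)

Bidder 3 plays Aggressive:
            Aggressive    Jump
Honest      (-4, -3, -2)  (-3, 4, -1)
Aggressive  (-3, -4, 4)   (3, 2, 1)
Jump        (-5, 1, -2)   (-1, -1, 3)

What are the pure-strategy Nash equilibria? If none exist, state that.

The unique pure-strategy Nash equilibrium is (Aggressive, Jump, Aggressive).

Check each profile: it is a Nash equilibrium iff no player can strictly gain by switching unilaterally.
(Honest, Aggressive, Honest): Bidder 2 can switch to Jump (-4 → -2). Not NE.
(Honest, Aggressive, Aggressive): Bidder 1 can switch to Aggressive (-4 → -3). Not NE.
(Honest, Jump, Honest): Bidder 1 can switch to Jump (-3 → 5). Not NE.
(Honest, Jump, Aggressive): Bidder 1 can switch to Aggressive (-3 → 3). Not NE.
(Aggressive, Aggressive, Honest): Bidder 1 can switch to Honest (-3 → 2). Not NE.
(Aggressive, Aggressive, Aggressive): Bidder 2 can switch to Jump (-4 → 2). Not NE.
(Aggressive, Jump, Honest): Bidder 1 can switch to Honest (-4 → -3). Not NE.
(Aggressive, Jump, Aggressive): Bidder 1 gets 3, best alternative -1; Bidder 2 gets 2, best alternative -4; Bidder 3 gets 1, best alternative -3. No profitable deviation — NE.
(Jump, Aggressive, Honest): Bidder 1 can switch to Honest (-5 → 2). Not NE.
(The remaining 3 profiles each have a profitable deviation by the same check.)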